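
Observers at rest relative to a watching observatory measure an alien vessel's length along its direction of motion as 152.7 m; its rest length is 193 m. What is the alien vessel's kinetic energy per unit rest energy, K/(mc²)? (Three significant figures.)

0.264

γ = L₀/L = 193/152.7 = 1.26392.
K/(mc²) = γ − 1 = 1.26392 − 1 = 0.264.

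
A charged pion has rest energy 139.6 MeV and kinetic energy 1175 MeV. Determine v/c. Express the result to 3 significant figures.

0.994

K = (γ−1)mc², so γ = 1 + 1175/139.6 = 9.4169.
Then v/c = √(1 − γ⁻²) = √(1 − 0.0112768) = √0.9887232 = 0.994.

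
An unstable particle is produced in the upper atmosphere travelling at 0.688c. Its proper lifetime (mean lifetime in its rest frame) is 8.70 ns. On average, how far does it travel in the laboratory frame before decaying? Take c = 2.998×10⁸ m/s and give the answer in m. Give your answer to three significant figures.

2.47 m

Lorentz factor: γ = (1 − 0.473344)^(−1/2) = 1.378.
Lab-frame lifetime: Δt = γτ = 1.378 × 8.70 ns = 11.989 ns.
Distance: d = vΔt = 0.688 × 2.998×10⁸ m/s × 1.1989×10^-8 s = 2.47 m.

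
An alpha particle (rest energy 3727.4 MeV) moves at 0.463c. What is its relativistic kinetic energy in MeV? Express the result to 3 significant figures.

478 MeV

γ = 1/√(1 − β²) = 1/√(1 − 0.214369) = 1/√0.785631 = 1/0.886358 = 1.12821.
Kinetic energy: K = (γ − 1)mc² = (1.12821 − 1) × 3727.4 MeV = 0.12821 × 3727.4 = 478 MeV.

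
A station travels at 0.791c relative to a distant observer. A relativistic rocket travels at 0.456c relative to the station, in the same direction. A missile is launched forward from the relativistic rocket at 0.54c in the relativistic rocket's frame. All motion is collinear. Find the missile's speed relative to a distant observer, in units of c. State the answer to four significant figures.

First combine the missile and relativistic rocket (S''→S'): u₁ = (0.54 + 0.456)/(1 + 0.54×0.456) = 0.996/1.24624 = 0.7992.
Then combine with the station (S'→S): u = (0.7992 + 0.791)/(1 + 0.7992×0.791) = 1.5902/1.6321672 = 0.97429.

0.9743c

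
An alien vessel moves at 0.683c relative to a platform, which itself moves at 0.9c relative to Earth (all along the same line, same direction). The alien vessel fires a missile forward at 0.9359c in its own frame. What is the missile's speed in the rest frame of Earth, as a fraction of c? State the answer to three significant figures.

Apply u = (u'+v)/(1+u'v) twice. Missile in the platform frame: (0.9359+0.683)/(1+0.9359·0.683) = 1.6189/1.6392197 = 0.9876c.
That velocity, transformed to the rest frame of Earth: (0.9876+0.9)/(1+0.9876·0.9) = 1.8876/1.88884 = 0.99934c.

0.999c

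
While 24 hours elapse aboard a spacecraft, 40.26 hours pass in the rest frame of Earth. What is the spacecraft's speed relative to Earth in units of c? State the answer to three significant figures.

γ = Δt/Δτ = 40.26/24 = 1.6775.
β = √(1 − 1/γ²) = √(1 − 0.355365) = √0.644635 = 0.803.

0.803c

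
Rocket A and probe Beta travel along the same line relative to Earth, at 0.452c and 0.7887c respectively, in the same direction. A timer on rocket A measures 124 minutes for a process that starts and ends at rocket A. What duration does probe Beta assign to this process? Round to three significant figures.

The velocity of rocket A relative to probe Beta is (0.452 − 0.7887)c / (1 − 0.452×0.7887) = −0.52323c; relative speed 0.52323c.
γ for this relative speed: γ = 1/√(1 − 0.27377) = 1.1734.
The clock on rocket A records proper time, so probe Beta measures Δt = γΔτ = 1.1734 × 124 = 146 minutes.

146 minutes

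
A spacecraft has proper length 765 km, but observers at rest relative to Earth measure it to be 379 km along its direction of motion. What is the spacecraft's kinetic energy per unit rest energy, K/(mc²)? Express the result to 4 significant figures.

γ = L₀/L = 765/379 = 2.01847.
Since K = (γ−1)mc², K/(mc²) = 2.01847 − 1 = 1.018.

1.018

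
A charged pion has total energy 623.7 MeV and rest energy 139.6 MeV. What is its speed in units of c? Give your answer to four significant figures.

0.9746c

Total energy E = γmc² gives γ = 623.7/139.6 = 4.4678.
Hence β = √(1 − 1/γ²) = √(1 − 0.0500971) = √0.9499029 = 0.9746.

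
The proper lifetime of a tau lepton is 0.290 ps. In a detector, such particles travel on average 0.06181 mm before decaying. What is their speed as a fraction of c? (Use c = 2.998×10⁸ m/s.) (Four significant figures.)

Lab distance = (lab lifetime)·v = γτ·βc, so βγ = d/(cτ) = 6.181×10^-5/(2.998×10⁸ × 2.900×10^-13) = 0.71093.
With βγ = 0.71093: γ² = 1 + (βγ)² = 1.505421, and β = (βγ)/γ = 0.71093/1.22696 = 0.5794.

0.5794c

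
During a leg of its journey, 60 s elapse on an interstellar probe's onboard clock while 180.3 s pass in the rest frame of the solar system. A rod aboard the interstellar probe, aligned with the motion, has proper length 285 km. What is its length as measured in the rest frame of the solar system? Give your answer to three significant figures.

From Δt = γΔτ: γ = 180.3/60 = 3.005.
The rod contracts by the same γ: 285 km / 3.005 = 94.8 km.

94.8 km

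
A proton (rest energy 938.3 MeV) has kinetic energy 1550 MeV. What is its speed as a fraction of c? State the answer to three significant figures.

0.926c

γ = 1 + K/(mc²) = 1 + 1550/938.3 = 2.6519.
β = √(1 − 1/γ²) = √(1 − 0.142195) = √0.857805 = 0.926.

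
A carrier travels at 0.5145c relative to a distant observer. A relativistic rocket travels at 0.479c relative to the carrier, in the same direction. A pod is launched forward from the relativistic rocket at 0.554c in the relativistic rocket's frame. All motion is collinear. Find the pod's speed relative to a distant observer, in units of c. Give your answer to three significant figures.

0.937c

Compose velocities in two stages. Stage 1 (into S'): u₁ = (0.554+0.479)/(1+0.554×0.479) = 0.81636.
Stage 2 (into S): u = (0.81636+0.5145)/(1+0.81636×0.5145) = 0.93721, so the speed is 0.937c.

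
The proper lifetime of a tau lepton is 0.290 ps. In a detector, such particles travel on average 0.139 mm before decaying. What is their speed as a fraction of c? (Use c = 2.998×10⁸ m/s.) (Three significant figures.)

0.848c

Lab distance = (lab lifetime)·v = γτ·βc, so βγ = d/(cτ) = 1.390×10^-4/(2.998×10⁸ × 2.900×10^-13) = 1.5988.
With βγ = 1.5988: γ² = 1 + (βγ)² = 3.55616, and β = (βγ)/γ = 1.5988/1.88578 = 0.848.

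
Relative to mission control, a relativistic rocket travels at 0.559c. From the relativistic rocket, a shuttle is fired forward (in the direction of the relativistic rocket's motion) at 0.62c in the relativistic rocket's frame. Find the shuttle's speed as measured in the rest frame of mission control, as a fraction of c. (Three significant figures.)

In units of c, u = (u' + v)/(1 + u'v) with u' = 0.62 and v = 0.559.
Numerator: 0.62 + 0.559 = 1.179. Denominator: 1 + (0.62)(0.559) = 1.34658.
u = 1.179/1.34658 = 0.87555, so the speed is 0.876c.

0.876c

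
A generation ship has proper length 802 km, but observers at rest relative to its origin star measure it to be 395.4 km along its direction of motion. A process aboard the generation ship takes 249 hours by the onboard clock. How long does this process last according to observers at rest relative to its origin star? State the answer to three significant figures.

505 hours

γ = L₀/L = 802/395.4 = 2.02833.
The same γ dilates the second interval: 2.02833 × 249 hours = 505 hours.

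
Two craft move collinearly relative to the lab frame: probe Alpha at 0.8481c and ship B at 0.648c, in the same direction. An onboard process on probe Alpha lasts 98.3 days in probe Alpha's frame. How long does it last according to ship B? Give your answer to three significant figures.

Speed of probe Alpha in ship B's frame: u = (v_A − v_B)/(1 − v_A v_B/c²) = (0.8481 − 0.648)/(1 − 0.8481×0.648) = 0.2001/0.4504312 = 0.44424; |u| = 0.44424c.
At |u| = 0.44424c, γ = (1 − 0.197349)^(−1/2) = 1.1162.
Probe Alpha's interval is proper; time dilation gives Δt_B = γΔτ = 1.1162 × 98.3 days = 110 days.

110 days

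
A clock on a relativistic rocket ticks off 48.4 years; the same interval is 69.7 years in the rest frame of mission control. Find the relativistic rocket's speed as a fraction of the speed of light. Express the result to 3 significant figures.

γ = Δt/Δτ = 69.7/48.4 = 1.4401.
β = √(1 − 1/γ²) = √(1 − 0.482186) = √0.517814 = 0.720.

0.720c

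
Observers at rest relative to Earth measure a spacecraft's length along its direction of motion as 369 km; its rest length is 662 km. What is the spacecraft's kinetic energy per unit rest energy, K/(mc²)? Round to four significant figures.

γ = L₀/L = 662/369 = 1.79404.
Since K = (γ−1)mc², K/(mc²) = 1.79404 − 1 = 0.7940.

0.7940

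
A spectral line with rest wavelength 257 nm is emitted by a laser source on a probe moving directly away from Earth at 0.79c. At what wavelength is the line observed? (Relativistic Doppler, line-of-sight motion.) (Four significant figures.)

750.3 nm

Relativistic Doppler for wavelength: λ_obs = λ_src · √((1+β)/(1−β)).
With β = 0.79: factor = √(1.79/0.21) = 2.9196.
λ_obs = 257 × 2.9196 = 750.3 nm.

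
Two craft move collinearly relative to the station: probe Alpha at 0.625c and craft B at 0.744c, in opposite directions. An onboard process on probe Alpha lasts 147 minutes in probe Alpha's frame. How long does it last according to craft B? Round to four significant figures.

The velocity of probe Alpha relative to craft B is (0.625 + 0.744)c / (1 + 0.625×0.744) = 0.93447c; relative speed 0.93447c.
At |u| = 0.93447c, γ = (1 − 0.873234)^(−1/2) = 2.8087.
The clock on probe Alpha records proper time, so craft B measures Δt = γΔτ = 2.8087 × 147 = 412.9 minutes.

412.9 minutes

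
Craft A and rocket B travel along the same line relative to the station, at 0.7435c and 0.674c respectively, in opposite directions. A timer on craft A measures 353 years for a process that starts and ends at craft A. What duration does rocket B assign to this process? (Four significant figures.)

1073 years

Speed of craft A in rocket B's frame: u = (v_A + v_B)/(1 + v_A v_B/c²) = (0.7435 + 0.674)/(1 + 0.7435×0.674) = 1.4175/1.501119 = 0.9443; |u| = 0.9443c.
At |u| = 0.9443c, γ = (1 − 0.891702)^(−1/2) = 3.0387.
Craft A's interval is proper; time dilation gives Δt_B = γΔτ = 3.0387 × 353 years = 1073 years.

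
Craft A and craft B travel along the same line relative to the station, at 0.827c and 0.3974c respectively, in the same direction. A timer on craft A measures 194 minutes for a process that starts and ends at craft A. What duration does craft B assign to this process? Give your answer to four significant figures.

252.5 minutes

Speed of craft A in craft B's frame: u = (v_A − v_B)/(1 − v_A v_B/c²) = (0.827 − 0.3974)/(1 − 0.827×0.3974) = 0.4296/0.6713502 = 0.6399; |u| = 0.6399c.
γ for this relative speed: γ = 1/√(1 − 0.409472) = 1.3013.
The clock on craft A records proper time, so craft B measures Δt = γΔτ = 1.3013 × 194 = 252.5 minutes.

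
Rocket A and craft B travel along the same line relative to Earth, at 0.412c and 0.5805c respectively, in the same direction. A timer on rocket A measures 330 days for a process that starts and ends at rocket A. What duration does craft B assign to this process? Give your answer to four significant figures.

338.4 days

The velocity of rocket A relative to craft B is (0.412 − 0.5805)c / (1 − 0.412×0.5805) = −0.22147c; relative speed 0.22147c.
γ for this relative speed: γ = 1/√(1 − 0.049049) = 1.0255.
Rocket A's interval is proper; time dilation gives Δt_B = γΔτ = 1.0255 × 330 days = 338.4 days.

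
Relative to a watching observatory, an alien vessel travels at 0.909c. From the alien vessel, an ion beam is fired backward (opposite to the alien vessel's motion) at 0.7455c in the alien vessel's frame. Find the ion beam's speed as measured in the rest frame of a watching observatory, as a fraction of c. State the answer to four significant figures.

In units of c, u = (u' + v)/(1 + u'v) with u' = −0.7455 and v = 0.909.
Numerator: −0.7455 + 0.909 = 0.1635. Denominator: 1 + (−0.7455)(0.909) = 0.3223405.
u = 0.1635/0.3223405 = 0.50723, so the speed is 0.5072c.

0.5072c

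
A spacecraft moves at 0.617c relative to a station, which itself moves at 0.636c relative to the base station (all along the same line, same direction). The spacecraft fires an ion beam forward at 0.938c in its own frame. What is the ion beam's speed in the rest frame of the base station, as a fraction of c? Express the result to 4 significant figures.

First combine the ion beam and spacecraft (S''→S'): u₁ = (0.938 + 0.617)/(1 + 0.938×0.617) = 1.555/1.578746 = 0.98496.
Then combine with the station (S'→S): u = (0.98496 + 0.636)/(1 + 0.98496×0.636) = 1.62096/1.62643456 = 0.99663.

0.9966c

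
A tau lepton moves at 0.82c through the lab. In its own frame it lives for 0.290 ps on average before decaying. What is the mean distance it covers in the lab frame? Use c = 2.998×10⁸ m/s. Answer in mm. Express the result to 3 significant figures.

γ = 1/√(1 − β²) = 1/√(1 − 0.6724) = 1/√0.3276 = 1/0.572364 = 1.7471.
Lab-frame lifetime: Δt = γτ = 1.7471 × 0.290 ps = 0.50666 ps.
Distance: d = vΔt = 0.82 × 2.998×10⁸ m/s × 5.0666×10^-13 s = 1.25×10^-4 m = 0.125 mm.

0.125 mm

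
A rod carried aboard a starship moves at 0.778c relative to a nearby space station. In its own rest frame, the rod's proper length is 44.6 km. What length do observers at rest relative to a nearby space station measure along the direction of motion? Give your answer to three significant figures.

28.0 km

γ = 1/√(1 − β²) = 1/√(1 − 0.605284) = 1/√0.394716 = 1/0.628264 = 1.5917.
Length contraction: L = L₀/γ = 44.6/1.5917 = 28.0 km.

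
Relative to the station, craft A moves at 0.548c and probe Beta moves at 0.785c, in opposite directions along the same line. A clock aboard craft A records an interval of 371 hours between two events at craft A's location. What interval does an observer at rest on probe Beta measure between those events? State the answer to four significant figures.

1024 hours

Transform craft A's velocity into probe Beta's frame: (0.548 + 0.785)/(1 + 0.548·0.785) = 1.333/1.43018, so the relative speed is 0.93205c.
γ for this relative speed: γ = 1/√(1 − 0.868717) = 2.7599.
Craft A's interval is proper; time dilation gives Δt_B = γΔτ = 2.7599 × 371 hours = 1024 hours.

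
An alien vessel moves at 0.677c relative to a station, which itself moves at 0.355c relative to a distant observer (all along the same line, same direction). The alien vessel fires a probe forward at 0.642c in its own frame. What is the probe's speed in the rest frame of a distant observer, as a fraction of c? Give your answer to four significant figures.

0.9608c

Compose velocities in two stages. Stage 1 (into S'): u₁ = (0.642+0.677)/(1+0.642×0.677) = 0.9194.
Stage 2 (into S): u = (0.9194+0.355)/(1+0.9194×0.355) = 0.96081, so the speed is 0.9608c.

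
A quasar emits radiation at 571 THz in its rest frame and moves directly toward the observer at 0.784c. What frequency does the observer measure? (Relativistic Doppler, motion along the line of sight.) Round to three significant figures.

Relativistic Doppler (source moving toward): f_obs = f_src · √((1+β)/(1−β)).
With β = 0.784: factor = √(1.784/0.216) = 2.8739.
f_obs = 571 × 2.8739 = 1640 THz.

1640 THz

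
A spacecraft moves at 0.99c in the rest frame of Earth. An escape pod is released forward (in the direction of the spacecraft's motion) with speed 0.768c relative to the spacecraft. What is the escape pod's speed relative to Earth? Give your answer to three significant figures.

0.999c

In units of c, u = (u' + v)/(1 + u'v) with u' = 0.768 and v = 0.99.
Numerator: 0.768 + 0.99 = 1.758. Denominator: 1 + (0.768)(0.99) = 1.76032.
u = 1.758/1.76032 = 0.99868, so the speed is 0.999c.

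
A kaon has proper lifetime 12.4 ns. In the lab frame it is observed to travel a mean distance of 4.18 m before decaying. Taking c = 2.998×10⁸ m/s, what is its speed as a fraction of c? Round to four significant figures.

d = βγcτ ⇒ βγ = d/(cτ) = 4.180 m / (3.71752 m) = 1.1244.
β = (βγ)/√(1+(βγ)²) = 1.1244/√2.26428 = 0.7472.

0.7472c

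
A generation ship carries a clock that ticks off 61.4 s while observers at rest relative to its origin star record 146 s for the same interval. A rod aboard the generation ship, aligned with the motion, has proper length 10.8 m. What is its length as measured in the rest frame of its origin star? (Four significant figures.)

From Δt = γΔτ: γ = 146/61.4 = 2.37785.
L = L₀/γ = 10.8/2.37785 = 4.542 m.

4.542 m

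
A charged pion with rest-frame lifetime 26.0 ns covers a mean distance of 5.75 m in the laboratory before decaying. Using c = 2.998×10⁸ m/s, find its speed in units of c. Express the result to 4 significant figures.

d = βγcτ ⇒ βγ = d/(cτ) = 5.750 m / (7.7948 m) = 0.73767.
β = (βγ)/√(1+(βγ)²) = 0.73767/√1.544157 = 0.5936.

0.5936c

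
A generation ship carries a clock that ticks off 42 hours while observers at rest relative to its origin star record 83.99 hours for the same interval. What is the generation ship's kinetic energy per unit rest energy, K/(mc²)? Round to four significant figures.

0.9998

γ = Δt/Δτ = 83.99/42 = 1.99976.
K/(mc²) = γ − 1 = 1.99976 − 1 = 0.9998.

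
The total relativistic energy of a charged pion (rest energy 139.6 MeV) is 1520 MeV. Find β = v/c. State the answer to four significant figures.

Total energy E = γmc² gives γ = 1520/139.6 = 10.888.
Hence β = √(1 − 1/γ²) = √(1 − 0.00843536) = √0.99156464 = 0.9958.

0.9958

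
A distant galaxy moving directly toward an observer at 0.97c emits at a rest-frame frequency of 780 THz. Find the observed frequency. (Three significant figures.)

Relativistic Doppler (source moving toward): f_obs = f_src · √((1+β)/(1−β)).
With β = 0.97: factor = √(1.97/0.03) = 8.1035.
f_obs = 780 × 8.1035 = 6320 THz.

6320 THz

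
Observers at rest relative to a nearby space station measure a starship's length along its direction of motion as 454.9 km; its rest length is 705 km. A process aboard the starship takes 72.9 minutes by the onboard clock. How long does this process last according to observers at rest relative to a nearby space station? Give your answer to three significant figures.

113 minutes

γ = L₀/L = 705/454.9 = 1.54979.
The same γ dilates the second interval: 1.54979 × 72.9 minutes = 113 minutes.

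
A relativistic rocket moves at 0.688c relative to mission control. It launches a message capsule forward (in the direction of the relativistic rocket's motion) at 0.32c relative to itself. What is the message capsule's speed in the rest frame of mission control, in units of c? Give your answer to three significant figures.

0.826c

In units of c, u = (u' + v)/(1 + u'v) with u' = 0.32 and v = 0.688.
Numerator: 0.32 + 0.688 = 1.008. Denominator: 1 + (0.32)(0.688) = 1.22016.
u = 1.008/1.22016 = 0.82612, so the speed is 0.826c.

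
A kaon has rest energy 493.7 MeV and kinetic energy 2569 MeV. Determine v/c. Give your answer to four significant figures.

0.9869

K = (γ−1)mc², so γ = 1 + 2569/493.7 = 6.2036.
Then v/c = √(1 − γ⁻²) = √(1 − 0.0259844) = √0.9740156 = 0.9869.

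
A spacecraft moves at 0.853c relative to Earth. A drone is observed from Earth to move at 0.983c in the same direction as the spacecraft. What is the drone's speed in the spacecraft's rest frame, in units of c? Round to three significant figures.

0.805c

Transform to the spacecraft's frame: u' = (u − v)/(1 − uv/c²).
u' = (0.983 − 0.853)/(1 − 0.983×0.853) = 0.13/0.161501 = 0.80495.
Speed in the spacecraft's frame: 0.805c (in the same direction).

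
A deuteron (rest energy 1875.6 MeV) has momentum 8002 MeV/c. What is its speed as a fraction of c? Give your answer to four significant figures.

βγ = pc/(mc²) = 8002/1875.6 = 4.2664.
Since γ² = 1 + (βγ)² = 19.2022, γ = √19.2022 = 4.38203, and β = (βγ)/γ = 4.2664/4.38203 = 0.9736.

0.9736c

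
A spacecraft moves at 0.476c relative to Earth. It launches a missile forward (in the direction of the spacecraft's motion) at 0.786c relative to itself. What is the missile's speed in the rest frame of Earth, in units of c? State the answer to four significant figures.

0.9184c

In units of c, u = (u' + v)/(1 + u'v) with u' = 0.786 and v = 0.476.
Numerator: 0.786 + 0.476 = 1.262. Denominator: 1 + (0.786)(0.476) = 1.374136.
u = 1.262/1.374136 = 0.9184, so the speed is 0.9184c.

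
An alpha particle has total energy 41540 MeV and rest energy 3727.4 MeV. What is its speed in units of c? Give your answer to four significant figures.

Total energy E = γmc² gives γ = 41540/3727.4 = 11.144.
Hence β = √(1 − 1/γ²) = √(1 − 0.00805226) = √0.99194774 = 0.9960.

0.9960c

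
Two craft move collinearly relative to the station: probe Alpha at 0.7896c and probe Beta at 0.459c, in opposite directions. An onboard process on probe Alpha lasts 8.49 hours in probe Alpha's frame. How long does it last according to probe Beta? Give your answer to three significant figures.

The velocity of probe Alpha relative to probe Beta is (0.7896 + 0.459)c / (1 + 0.7896×0.459) = 0.91645c; relative speed 0.91645c.
γ for this relative speed: γ = 1/√(1 − 0.839881) = 2.4991.
Probe Alpha's interval is proper; time dilation gives Δt_B = γΔτ = 2.4991 × 8.49 hours = 21.2 hours.

21.2 hours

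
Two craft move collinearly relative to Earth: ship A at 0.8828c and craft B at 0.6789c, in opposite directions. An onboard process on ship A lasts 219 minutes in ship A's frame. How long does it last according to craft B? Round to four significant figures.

1016 minutes

The velocity of ship A relative to craft B is (0.8828 + 0.6789)c / (1 + 0.8828×0.6789) = 0.97647c; relative speed 0.97647c.
γ for this relative speed: γ = 1/√(1 − 0.953494) = 4.6371.
The clock on ship A records proper time, so craft B measures Δt = γΔτ = 4.6371 × 219 = 1016 minutes.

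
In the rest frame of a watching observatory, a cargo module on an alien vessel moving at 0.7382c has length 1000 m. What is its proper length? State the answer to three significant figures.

1480 m

γ = 1/√(1 − β²) = 1/√(1 − 0.54493924) = 1/√0.45506076 = 1/0.674582 = 1.4824.
Proper length: L₀ = γ·L = 1.4824 × 1000 = 1480 m.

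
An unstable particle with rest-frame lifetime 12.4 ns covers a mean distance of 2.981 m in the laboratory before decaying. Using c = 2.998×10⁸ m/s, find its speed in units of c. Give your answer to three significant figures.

Let x = d/(cτ) = 2.981 m / (2.998×10⁸ m/s × 1.240×10^-8 s) = 0.80188. Since d = βγcτ, x = βγ = β/√(1−β²).
Solving: β² = x²/(1+x²) = 0.643012/1.643012 = 0.391362, so β = 0.626.

0.626c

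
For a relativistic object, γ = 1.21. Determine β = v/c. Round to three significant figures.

0.563

β = √(1 − 1/γ²) = √(1 − 1/1.4641) = √0.316987 = 0.563.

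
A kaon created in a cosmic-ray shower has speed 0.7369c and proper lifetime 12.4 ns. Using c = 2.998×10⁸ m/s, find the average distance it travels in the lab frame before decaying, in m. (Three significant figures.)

Lorentz factor: γ = (1 − 0.54302161)^(−1/2) = 1.4793.
Lab-frame lifetime: Δt = γτ = 1.4793 × 12.4 ns = 18.343 ns.
Distance: d = vΔt = 0.7369 × 2.998×10⁸ m/s × 1.8343×10^-8 s = 4.05 m.

4.05 m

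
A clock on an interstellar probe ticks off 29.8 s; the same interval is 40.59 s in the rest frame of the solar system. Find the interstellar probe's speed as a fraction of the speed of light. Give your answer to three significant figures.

γ = Δt/Δτ = 40.59/29.8 = 1.3621.
β = √(1 − 1/γ²) = √(1 − 0.538992) = √0.461008 = 0.679.

0.679c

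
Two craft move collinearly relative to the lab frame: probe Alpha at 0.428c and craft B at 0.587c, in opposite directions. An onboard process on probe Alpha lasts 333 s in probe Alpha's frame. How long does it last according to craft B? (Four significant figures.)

569.5 s

Speed of probe Alpha in craft B's frame: u = (v_A + v_B)/(1 + v_A v_B/c²) = (0.428 + 0.587)/(1 + 0.428×0.587) = 1.015/1.251236 = 0.8112; |u| = 0.8112c.
γ for this relative speed: γ = 1/√(1 − 0.658045) = 1.7101.
Probe Alpha's interval is proper; time dilation gives Δt_B = γΔτ = 1.7101 × 333 s = 569.5 s.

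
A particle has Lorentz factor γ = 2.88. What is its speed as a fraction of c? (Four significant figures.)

β = √(1 − 1/γ²) = √(1 − 1/8.2944) = √0.879437 = 0.9378.

0.9378c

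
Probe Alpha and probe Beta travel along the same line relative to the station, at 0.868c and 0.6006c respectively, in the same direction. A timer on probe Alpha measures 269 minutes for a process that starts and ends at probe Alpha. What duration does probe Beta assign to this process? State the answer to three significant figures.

Transform probe Alpha's velocity into probe Beta's frame: (0.868 − 0.6006)/(1 − 0.868·0.6006) = 0.2674/0.4786792, so the relative speed is 0.55862c.
γ for this relative speed: γ = 1/√(1 − 0.312056) = 1.2057.
The clock on probe Alpha records proper time, so probe Beta measures Δt = γΔτ = 1.2057 × 269 = 324 minutes.

324 minutes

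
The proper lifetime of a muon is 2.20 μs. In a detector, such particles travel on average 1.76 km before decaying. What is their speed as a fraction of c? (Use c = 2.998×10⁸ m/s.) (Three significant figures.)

d = βγcτ ⇒ βγ = d/(cτ) = 1760 m / (659.56 m) = 2.6684.
β = (βγ)/√(1+(βγ)²) = 2.6684/√8.12036 = 0.936.

0.936c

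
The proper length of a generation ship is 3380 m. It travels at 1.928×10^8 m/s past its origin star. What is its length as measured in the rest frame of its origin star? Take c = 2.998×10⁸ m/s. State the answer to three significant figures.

β = v/c = (1.928×10^8 m/s)/(2.998×10⁸ m/s) = 0.643095.
γ = 1/√(1 − β²) = 1/√(1 − 0.4135712) = 1/√0.5864288 = 1/0.765786 = 1.3058.
Length contraction: L = L₀/γ = 3380/1.3058 = 2590 m.

2590 m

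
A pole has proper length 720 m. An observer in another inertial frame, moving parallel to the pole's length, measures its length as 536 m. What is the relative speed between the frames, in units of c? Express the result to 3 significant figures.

Length contraction gives γ = L₀/L = 720/536 = 1.3433.
β = √(1 − 1/γ²) = √0.445816 = 0.668.

0.668c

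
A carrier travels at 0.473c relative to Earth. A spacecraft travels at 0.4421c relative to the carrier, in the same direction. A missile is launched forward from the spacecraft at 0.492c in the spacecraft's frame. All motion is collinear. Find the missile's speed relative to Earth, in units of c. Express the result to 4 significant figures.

0.9100c

Apply u = (u'+v)/(1+u'v) twice. Missile in the carrier frame: (0.492+0.4421)/(1+0.492·0.4421) = 0.9341/1.2175132 = 0.76722c.
That velocity, transformed to the rest frame of Earth: (0.76722+0.473)/(1+0.76722·0.473) = 1.24022/1.36289506 = 0.90999c.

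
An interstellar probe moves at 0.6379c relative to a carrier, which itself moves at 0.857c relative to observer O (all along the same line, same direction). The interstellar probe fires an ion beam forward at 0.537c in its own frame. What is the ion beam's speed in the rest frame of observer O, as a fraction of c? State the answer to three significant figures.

0.990c

Compose velocities in two stages. Stage 1 (into S'): u₁ = (0.537+0.6379)/(1+0.537×0.6379) = 0.87512.
Stage 2 (into S): u = (0.87512+0.857)/(1+0.87512×0.857) = 0.9898, so the speed is 0.990c.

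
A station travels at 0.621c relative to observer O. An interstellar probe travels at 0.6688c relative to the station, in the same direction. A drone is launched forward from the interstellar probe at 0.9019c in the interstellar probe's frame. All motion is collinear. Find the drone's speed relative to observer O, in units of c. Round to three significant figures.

Compose velocities in two stages. Stage 1 (into S'): u₁ = (0.9019+0.6688)/(1+0.9019×0.6688) = 0.97973.
Stage 2 (into S): u = (0.97973+0.621)/(1+0.97973×0.621) = 0.99522, so the speed is 0.995c.

0.995c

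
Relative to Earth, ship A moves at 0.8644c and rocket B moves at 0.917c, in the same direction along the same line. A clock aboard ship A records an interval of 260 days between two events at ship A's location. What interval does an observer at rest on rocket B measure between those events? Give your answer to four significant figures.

Speed of ship A in rocket B's frame: u = (v_A − v_B)/(1 − v_A v_B/c²) = (0.8644 − 0.917)/(1 − 0.8644×0.917) = −0.0526/0.2073452 = −0.25368; |u| = 0.25368c.
At |u| = 0.25368c, γ = (1 − 0.0643535)^(−1/2) = 1.0338.
Ship A's interval is proper; time dilation gives Δt_B = γΔτ = 1.0338 × 260 days = 268.8 days.

268.8 days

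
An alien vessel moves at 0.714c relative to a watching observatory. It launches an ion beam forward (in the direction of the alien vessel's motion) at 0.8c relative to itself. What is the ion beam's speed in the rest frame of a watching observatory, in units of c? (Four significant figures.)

In units of c, u = (u' + v)/(1 + u'v) with u' = 0.8 and v = 0.714.
Numerator: 0.8 + 0.714 = 1.514. Denominator: 1 + (0.8)(0.714) = 1.5712.
u = 1.514/1.5712 = 0.96359, so the speed is 0.9636c.

0.9636c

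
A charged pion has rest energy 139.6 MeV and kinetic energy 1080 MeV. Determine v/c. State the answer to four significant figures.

K = (γ−1)mc², so γ = 1 + 1080/139.6 = 8.7364.
Then v/c = √(1 − γ⁻²) = √(1 − 0.0131019) = √0.9868981 = 0.9934.

0.9934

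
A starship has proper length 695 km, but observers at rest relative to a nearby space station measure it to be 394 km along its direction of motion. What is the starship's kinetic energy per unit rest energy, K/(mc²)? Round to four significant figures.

γ = L₀/L = 695/394 = 1.76396.
K/(mc²) = γ − 1 = 1.76396 − 1 = 0.7640.

0.7640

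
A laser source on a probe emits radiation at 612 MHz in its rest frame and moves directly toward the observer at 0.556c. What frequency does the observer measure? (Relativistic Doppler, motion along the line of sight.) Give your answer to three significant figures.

Relativistic Doppler (source moving toward): f_obs = f_src · √((1+β)/(1−β)).
With β = 0.556: factor = √(1.556/0.444) = 1.872.
f_obs = 612 × 1.872 = 1150 MHz.

1150 MHz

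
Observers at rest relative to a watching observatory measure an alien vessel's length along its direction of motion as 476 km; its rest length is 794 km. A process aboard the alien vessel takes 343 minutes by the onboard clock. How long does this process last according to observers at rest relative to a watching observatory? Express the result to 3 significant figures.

572 minutes

From L = L₀/γ: γ = 794/476 = 1.66807.
Δt = γΔτ = 1.66807 × 343 = 572 minutes.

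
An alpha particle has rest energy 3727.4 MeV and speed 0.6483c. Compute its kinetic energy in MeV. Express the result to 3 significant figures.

β² = 0.42029289, so γ = 1/√0.57970711 = 1.3134.
Kinetic energy: K = (γ − 1)mc² = (1.3134 − 1) × 3727.4 MeV = 0.3134 × 3727.4 = 1170 MeV.

1170 MeV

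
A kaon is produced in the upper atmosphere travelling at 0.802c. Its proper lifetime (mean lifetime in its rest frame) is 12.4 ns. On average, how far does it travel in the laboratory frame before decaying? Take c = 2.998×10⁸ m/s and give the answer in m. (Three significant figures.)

4.99 m

With β = 0.802, γ = 1/√(1 − 0.802²) = 1/√0.356796 = 1.6741.
Lab-frame lifetime: Δt = γτ = 1.6741 × 12.4 ns = 20.759 ns.
Distance: d = vΔt = 0.802 × 2.998×10⁸ m/s × 2.0759×10^-8 s = 4.99 m.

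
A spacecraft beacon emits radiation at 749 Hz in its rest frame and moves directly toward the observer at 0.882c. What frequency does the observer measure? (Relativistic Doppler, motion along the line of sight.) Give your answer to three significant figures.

Relativistic Doppler (source moving toward): f_obs = f_src · √((1+β)/(1−β)).
With β = 0.882: factor = √(1.882/0.118) = 3.9936.
f_obs = 749 × 3.9936 = 2990 Hz.

2990 Hz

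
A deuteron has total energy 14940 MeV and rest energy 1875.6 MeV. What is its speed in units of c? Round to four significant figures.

0.9921c

Total energy E = γmc² gives γ = 14940/1875.6 = 7.9655.
Hence β = √(1 − 1/γ²) = √(1 − 0.0157606) = √0.9842394 = 0.9921.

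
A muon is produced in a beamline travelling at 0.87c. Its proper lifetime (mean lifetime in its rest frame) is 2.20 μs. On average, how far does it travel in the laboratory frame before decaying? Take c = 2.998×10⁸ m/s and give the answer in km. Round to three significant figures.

Lorentz factor: γ = (1 − 0.7569)^(−1/2) = 2.0282.
Lab-frame lifetime: Δt = γτ = 2.0282 × 2.20 μs = 4.462 μs.
Distance: d = vΔt = 0.87 × 2.998×10⁸ m/s × 4.4620×10^-6 s = 1160 m = 1.16 km.

1.16 km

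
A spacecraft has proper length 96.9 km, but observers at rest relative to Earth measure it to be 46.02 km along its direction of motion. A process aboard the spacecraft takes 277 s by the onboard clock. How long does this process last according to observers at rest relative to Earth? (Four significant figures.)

Length contraction gives γ = L₀/L = 96.9/46.02 = 2.10561.
The same γ dilates the second interval: 2.10561 × 277 s = 583.3 s.

583.3 s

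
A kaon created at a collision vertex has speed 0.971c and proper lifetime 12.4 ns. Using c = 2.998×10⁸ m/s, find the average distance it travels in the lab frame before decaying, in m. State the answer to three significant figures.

With β = 0.971, γ = 1/√(1 − 0.971²) = 1/√0.057159 = 4.1827.
Lab-frame lifetime: Δt = γτ = 4.1827 × 12.4 ns = 51.865 ns.
Distance: d = vΔt = 0.971 × 2.998×10⁸ m/s × 5.1865×10^-8 s = 15.1 m.

15.1 m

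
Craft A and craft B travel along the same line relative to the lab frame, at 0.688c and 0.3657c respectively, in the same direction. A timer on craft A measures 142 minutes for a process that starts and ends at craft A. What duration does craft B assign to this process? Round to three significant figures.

Speed of craft A in craft B's frame: u = (v_A − v_B)/(1 − v_A v_B/c²) = (0.688 − 0.3657)/(1 − 0.688×0.3657) = 0.3223/0.7483984 = 0.43065; |u| = 0.43065c.
γ for this relative speed: γ = 1/√(1 − 0.185459) = 1.108.
Craft A's interval is proper; time dilation gives Δt_B = γΔτ = 1.108 × 142 minutes = 157 minutes.

157 minutes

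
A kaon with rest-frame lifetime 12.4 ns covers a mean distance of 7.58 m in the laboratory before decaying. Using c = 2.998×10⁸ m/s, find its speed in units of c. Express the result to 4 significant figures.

0.8978c

d = βγcτ ⇒ βγ = d/(cτ) = 7.580 m / (3.71752 m) = 2.039.
β = (βγ)/√(1+(βγ)²) = 2.039/√5.15752 = 0.8978.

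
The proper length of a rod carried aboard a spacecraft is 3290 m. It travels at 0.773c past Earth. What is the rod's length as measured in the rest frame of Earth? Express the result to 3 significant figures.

γ = 1/√(1 − β²) = 1/√(1 − 0.597529) = 1/√0.402471 = 1/0.634406 = 1.5763.
Length contraction: L = L₀/γ = 3290/1.5763 = 2090 m.

2090 m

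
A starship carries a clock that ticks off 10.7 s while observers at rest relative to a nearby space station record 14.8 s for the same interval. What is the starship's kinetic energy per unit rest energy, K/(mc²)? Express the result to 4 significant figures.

0.3832

From Δt = γΔτ: γ = 14.8/10.7 = 1.38318.
K/(mc²) = γ − 1 = 1.38318 − 1 = 0.3832.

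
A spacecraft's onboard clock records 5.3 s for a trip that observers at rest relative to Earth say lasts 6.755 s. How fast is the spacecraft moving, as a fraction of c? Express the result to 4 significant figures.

γ = Δt/Δτ = 6.755/5.3 = 1.2745.
β = √(1 − 1/γ²) = √(1 − 0.615631) = √0.384369 = 0.6200.

0.6200c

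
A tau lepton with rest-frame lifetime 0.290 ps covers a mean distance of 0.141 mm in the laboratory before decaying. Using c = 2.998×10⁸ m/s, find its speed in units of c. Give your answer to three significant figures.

Lab distance = (lab lifetime)·v = γτ·βc, so βγ = d/(cτ) = 1.410×10^-4/(2.998×10⁸ × 2.900×10^-13) = 1.6218.
With βγ = 1.6218: γ² = 1 + (βγ)² = 3.63024, and β = (βγ)/γ = 1.6218/1.90532 = 0.851.

0.851c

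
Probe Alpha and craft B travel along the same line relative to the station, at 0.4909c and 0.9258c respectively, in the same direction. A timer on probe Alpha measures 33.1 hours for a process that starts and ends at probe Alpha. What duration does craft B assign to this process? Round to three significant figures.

54.8 hours

Speed of probe Alpha in craft B's frame: u = (v_A − v_B)/(1 − v_A v_B/c²) = (0.4909 − 0.9258)/(1 − 0.4909×0.9258) = −0.4349/0.54552478 = −0.79721; |u| = 0.79721c.
At |u| = 0.79721c, γ = (1 − 0.635544)^(−1/2) = 1.6564.
The clock on probe Alpha records proper time, so craft B measures Δt = γΔτ = 1.6564 × 33.1 = 54.8 hours.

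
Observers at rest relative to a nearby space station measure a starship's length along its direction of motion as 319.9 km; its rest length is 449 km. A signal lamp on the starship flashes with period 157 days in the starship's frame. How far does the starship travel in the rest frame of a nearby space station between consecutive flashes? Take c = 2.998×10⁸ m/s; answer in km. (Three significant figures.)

Length contraction gives γ = L₀/L = 449/319.9 = 1.40356.
β = √(1 − 1/γ²) = 0.7017. Lab-frame period = γτ = 1.40356×157 days = 220.36 days. Distance = βc × γτ = 0.7017 × 2.998×10⁸ m/s × 19039104 s = 4.0052×10^15 m = 4.01×10^12 km.

4.01×10^12 km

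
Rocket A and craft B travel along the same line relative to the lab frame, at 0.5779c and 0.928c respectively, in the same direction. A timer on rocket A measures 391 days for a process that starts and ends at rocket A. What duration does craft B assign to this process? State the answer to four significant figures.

596.3 days

Transform rocket A's velocity into craft B's frame: (0.5779 − 0.928)/(1 − 0.5779·0.928) = −0.3501/0.4637088, so the relative speed is 0.755c.
At |u| = 0.755c, γ = (1 − 0.570025)^(−1/2) = 1.525.
Rocket A's interval is proper; time dilation gives Δt_B = γΔτ = 1.525 × 391 days = 596.3 days.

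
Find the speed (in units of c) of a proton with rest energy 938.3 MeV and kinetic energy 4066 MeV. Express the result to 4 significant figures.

γ = 1 + K/(mc²) = 1 + 4066/938.3 = 5.3334.
β = √(1 − 1/γ²) = √(1 − 0.0351554) = √0.9648446 = 0.9823.

0.9823c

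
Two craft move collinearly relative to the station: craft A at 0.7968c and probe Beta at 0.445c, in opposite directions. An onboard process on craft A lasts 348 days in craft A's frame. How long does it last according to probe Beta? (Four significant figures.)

871.1 days

Transform craft A's velocity into probe Beta's frame: (0.7968 + 0.445)/(1 + 0.7968·0.445) = 1.2418/1.354576, so the relative speed is 0.91674c.
γ for this relative speed: γ = 1/√(1 − 0.840412) = 2.5032.
The clock on craft A records proper time, so probe Beta measures Δt = γΔτ = 2.5032 × 348 = 871.1 days.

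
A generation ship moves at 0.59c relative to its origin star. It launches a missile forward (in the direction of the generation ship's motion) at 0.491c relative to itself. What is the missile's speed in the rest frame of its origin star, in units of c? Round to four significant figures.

Relativistic velocity addition: u = (u' + v)/(1 + u'v/c²), with u' = 0.491c and v = 0.59c.
Numerator: 0.491 + 0.59 = 1.081. Denominator: 1 + (0.491)(0.59) = 1.28969.
u = 1.081/1.28969 = 0.83819, so the speed is 0.8382c.

0.8382c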